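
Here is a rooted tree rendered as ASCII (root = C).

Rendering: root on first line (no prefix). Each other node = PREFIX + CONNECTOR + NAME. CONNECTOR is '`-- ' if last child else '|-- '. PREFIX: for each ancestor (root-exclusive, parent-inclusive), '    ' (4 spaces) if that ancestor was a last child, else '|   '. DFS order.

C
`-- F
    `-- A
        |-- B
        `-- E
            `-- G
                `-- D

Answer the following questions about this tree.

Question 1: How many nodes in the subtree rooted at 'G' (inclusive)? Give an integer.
Answer: 2

Derivation:
Subtree rooted at G contains: D, G
Count = 2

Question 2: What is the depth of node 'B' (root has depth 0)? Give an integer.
Answer: 3

Derivation:
Path from root to B: C -> F -> A -> B
Depth = number of edges = 3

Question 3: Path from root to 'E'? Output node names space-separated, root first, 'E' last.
Answer: C F A E

Derivation:
Walk down from root: C -> F -> A -> E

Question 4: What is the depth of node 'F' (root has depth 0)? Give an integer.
Answer: 1

Derivation:
Path from root to F: C -> F
Depth = number of edges = 1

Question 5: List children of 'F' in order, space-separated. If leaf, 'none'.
Node F's children (from adjacency): A

Answer: A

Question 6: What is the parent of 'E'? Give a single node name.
Answer: A

Derivation:
Scan adjacency: E appears as child of A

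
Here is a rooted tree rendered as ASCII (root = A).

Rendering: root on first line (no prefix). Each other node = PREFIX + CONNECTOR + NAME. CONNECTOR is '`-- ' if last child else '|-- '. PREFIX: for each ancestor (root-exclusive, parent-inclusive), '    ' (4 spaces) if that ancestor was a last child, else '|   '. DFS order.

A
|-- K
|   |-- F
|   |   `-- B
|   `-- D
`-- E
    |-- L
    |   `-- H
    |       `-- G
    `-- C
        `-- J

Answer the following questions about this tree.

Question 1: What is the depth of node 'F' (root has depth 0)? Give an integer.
Answer: 2

Derivation:
Path from root to F: A -> K -> F
Depth = number of edges = 2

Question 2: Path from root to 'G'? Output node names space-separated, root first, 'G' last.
Walk down from root: A -> E -> L -> H -> G

Answer: A E L H G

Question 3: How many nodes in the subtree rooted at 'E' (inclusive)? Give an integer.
Subtree rooted at E contains: C, E, G, H, J, L
Count = 6

Answer: 6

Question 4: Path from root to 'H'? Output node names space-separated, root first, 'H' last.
Walk down from root: A -> E -> L -> H

Answer: A E L H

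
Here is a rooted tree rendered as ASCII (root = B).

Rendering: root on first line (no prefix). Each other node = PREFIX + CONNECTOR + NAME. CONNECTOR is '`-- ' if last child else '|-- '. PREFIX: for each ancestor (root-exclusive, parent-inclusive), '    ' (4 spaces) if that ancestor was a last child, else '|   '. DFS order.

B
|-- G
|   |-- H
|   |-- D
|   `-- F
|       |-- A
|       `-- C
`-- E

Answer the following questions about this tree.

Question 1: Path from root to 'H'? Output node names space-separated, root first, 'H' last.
Walk down from root: B -> G -> H

Answer: B G H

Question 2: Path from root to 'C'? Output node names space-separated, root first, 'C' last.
Answer: B G F C

Derivation:
Walk down from root: B -> G -> F -> C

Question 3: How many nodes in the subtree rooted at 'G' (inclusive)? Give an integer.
Subtree rooted at G contains: A, C, D, F, G, H
Count = 6

Answer: 6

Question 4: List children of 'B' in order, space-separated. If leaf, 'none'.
Node B's children (from adjacency): G, E

Answer: G E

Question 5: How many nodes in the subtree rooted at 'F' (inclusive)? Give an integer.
Answer: 3

Derivation:
Subtree rooted at F contains: A, C, F
Count = 3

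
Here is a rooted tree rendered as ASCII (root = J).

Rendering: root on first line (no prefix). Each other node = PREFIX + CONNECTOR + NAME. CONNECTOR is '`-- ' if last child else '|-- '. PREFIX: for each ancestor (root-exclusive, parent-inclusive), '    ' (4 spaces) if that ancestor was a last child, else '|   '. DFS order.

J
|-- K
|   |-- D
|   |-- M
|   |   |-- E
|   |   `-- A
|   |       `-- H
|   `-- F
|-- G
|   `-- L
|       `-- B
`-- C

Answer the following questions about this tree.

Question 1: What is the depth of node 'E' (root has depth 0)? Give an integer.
Answer: 3

Derivation:
Path from root to E: J -> K -> M -> E
Depth = number of edges = 3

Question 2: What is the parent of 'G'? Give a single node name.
Answer: J

Derivation:
Scan adjacency: G appears as child of J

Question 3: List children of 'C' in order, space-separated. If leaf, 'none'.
Node C's children (from adjacency): (leaf)

Answer: none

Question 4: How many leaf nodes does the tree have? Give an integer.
Answer: 6

Derivation:
Leaves (nodes with no children): B, C, D, E, F, H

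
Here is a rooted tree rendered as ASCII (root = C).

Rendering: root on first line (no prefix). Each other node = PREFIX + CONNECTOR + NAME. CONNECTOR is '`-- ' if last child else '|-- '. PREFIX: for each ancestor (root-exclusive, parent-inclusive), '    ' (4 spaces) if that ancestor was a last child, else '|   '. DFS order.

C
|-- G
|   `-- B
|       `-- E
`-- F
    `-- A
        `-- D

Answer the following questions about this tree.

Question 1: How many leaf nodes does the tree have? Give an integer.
Answer: 2

Derivation:
Leaves (nodes with no children): D, E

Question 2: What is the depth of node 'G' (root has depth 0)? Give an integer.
Path from root to G: C -> G
Depth = number of edges = 1

Answer: 1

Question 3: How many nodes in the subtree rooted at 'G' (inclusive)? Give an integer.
Answer: 3

Derivation:
Subtree rooted at G contains: B, E, G
Count = 3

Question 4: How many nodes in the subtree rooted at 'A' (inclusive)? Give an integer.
Subtree rooted at A contains: A, D
Count = 2

Answer: 2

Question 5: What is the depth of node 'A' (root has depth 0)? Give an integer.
Answer: 2

Derivation:
Path from root to A: C -> F -> A
Depth = number of edges = 2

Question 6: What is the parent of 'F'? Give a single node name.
Scan adjacency: F appears as child of C

Answer: C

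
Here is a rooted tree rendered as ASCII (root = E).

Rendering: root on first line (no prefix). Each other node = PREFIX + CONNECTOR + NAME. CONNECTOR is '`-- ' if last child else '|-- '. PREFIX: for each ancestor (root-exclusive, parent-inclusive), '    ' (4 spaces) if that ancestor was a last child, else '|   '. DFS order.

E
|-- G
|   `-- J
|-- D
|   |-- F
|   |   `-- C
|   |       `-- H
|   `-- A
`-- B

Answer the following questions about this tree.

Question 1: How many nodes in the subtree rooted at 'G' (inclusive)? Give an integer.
Subtree rooted at G contains: G, J
Count = 2

Answer: 2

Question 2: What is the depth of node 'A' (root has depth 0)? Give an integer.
Answer: 2

Derivation:
Path from root to A: E -> D -> A
Depth = number of edges = 2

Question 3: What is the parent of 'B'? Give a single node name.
Scan adjacency: B appears as child of E

Answer: E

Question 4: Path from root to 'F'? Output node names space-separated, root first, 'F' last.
Answer: E D F

Derivation:
Walk down from root: E -> D -> F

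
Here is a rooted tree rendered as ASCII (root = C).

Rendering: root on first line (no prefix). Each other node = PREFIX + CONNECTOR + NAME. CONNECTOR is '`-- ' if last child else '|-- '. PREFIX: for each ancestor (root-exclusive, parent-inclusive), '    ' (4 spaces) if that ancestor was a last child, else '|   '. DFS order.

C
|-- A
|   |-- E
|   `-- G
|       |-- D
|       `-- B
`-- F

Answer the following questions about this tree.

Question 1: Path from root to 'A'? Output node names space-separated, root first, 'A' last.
Answer: C A

Derivation:
Walk down from root: C -> A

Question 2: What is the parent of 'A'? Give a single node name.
Scan adjacency: A appears as child of C

Answer: C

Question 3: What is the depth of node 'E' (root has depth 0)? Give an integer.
Path from root to E: C -> A -> E
Depth = number of edges = 2

Answer: 2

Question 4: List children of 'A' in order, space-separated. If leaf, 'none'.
Node A's children (from adjacency): E, G

Answer: E G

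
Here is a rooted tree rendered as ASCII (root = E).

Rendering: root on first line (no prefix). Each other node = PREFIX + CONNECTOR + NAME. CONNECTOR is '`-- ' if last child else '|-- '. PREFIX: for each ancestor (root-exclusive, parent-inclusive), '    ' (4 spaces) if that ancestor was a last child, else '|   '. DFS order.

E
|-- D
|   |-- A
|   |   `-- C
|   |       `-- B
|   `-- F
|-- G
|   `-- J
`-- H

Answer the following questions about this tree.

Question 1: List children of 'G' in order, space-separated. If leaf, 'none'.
Answer: J

Derivation:
Node G's children (from adjacency): J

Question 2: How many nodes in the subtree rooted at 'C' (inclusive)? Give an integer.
Subtree rooted at C contains: B, C
Count = 2

Answer: 2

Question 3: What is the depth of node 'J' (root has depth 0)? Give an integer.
Path from root to J: E -> G -> J
Depth = number of edges = 2

Answer: 2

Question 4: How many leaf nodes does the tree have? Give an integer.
Answer: 4

Derivation:
Leaves (nodes with no children): B, F, H, J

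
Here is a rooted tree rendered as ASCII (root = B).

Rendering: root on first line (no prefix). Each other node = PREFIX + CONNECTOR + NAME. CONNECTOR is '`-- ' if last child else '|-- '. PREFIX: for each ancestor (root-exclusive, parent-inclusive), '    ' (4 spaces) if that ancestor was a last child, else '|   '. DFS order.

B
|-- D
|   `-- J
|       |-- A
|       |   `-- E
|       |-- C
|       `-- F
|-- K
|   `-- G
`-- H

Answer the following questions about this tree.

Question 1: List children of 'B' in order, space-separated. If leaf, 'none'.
Answer: D K H

Derivation:
Node B's children (from adjacency): D, K, H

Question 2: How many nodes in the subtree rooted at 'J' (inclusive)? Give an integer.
Subtree rooted at J contains: A, C, E, F, J
Count = 5

Answer: 5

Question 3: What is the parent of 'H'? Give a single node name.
Scan adjacency: H appears as child of B

Answer: B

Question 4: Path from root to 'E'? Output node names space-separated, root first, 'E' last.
Answer: B D J A E

Derivation:
Walk down from root: B -> D -> J -> A -> E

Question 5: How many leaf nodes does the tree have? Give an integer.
Leaves (nodes with no children): C, E, F, G, H

Answer: 5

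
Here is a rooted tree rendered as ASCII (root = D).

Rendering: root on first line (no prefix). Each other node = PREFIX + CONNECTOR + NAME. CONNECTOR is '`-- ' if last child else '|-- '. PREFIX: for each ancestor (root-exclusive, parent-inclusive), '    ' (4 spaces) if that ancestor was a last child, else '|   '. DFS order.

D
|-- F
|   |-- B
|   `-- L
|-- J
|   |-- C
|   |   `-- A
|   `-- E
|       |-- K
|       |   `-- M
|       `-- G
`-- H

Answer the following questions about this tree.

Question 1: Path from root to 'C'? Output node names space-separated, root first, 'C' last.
Answer: D J C

Derivation:
Walk down from root: D -> J -> C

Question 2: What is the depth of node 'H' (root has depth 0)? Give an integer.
Answer: 1

Derivation:
Path from root to H: D -> H
Depth = number of edges = 1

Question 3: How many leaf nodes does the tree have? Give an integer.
Leaves (nodes with no children): A, B, G, H, L, M

Answer: 6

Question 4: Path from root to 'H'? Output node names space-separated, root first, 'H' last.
Answer: D H

Derivation:
Walk down from root: D -> H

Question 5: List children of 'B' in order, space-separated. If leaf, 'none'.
Node B's children (from adjacency): (leaf)

Answer: none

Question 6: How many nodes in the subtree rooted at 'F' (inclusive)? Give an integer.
Subtree rooted at F contains: B, F, L
Count = 3

Answer: 3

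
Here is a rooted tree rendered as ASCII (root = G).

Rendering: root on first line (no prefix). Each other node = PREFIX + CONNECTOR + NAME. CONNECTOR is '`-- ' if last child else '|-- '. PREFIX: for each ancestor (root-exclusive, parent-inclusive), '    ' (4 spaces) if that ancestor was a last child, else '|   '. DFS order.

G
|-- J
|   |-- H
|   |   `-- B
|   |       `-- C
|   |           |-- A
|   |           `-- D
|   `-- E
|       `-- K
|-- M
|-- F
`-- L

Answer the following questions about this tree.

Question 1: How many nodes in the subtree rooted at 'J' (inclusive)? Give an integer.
Answer: 8

Derivation:
Subtree rooted at J contains: A, B, C, D, E, H, J, K
Count = 8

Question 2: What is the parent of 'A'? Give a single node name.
Answer: C

Derivation:
Scan adjacency: A appears as child of C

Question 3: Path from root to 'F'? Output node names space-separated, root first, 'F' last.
Walk down from root: G -> F

Answer: G F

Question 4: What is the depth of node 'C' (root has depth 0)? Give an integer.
Answer: 4

Derivation:
Path from root to C: G -> J -> H -> B -> C
Depth = number of edges = 4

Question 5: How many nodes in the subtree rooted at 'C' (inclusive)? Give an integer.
Answer: 3

Derivation:
Subtree rooted at C contains: A, C, D
Count = 3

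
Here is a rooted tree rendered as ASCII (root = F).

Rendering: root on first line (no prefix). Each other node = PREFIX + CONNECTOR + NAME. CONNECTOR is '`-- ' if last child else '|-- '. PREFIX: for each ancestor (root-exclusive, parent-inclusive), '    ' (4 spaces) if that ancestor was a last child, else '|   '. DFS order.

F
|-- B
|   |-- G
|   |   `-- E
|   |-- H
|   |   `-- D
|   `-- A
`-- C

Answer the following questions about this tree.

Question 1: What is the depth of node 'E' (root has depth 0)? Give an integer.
Path from root to E: F -> B -> G -> E
Depth = number of edges = 3

Answer: 3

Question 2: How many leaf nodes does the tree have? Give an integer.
Answer: 4

Derivation:
Leaves (nodes with no children): A, C, D, E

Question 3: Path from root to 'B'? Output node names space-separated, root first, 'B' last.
Walk down from root: F -> B

Answer: F B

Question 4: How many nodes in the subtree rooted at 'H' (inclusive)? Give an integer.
Subtree rooted at H contains: D, H
Count = 2

Answer: 2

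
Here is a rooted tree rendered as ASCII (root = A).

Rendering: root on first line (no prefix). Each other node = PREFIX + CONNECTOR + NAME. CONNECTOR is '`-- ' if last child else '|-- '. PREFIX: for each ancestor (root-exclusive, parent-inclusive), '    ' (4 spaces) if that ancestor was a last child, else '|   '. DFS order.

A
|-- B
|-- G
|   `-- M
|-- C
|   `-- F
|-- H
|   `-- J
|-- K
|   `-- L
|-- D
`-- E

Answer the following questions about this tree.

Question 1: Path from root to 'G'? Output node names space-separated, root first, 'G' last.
Walk down from root: A -> G

Answer: A G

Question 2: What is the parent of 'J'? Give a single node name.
Scan adjacency: J appears as child of H

Answer: H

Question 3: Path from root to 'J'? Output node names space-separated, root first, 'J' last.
Answer: A H J

Derivation:
Walk down from root: A -> H -> J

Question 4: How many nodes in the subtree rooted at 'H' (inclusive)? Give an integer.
Answer: 2

Derivation:
Subtree rooted at H contains: H, J
Count = 2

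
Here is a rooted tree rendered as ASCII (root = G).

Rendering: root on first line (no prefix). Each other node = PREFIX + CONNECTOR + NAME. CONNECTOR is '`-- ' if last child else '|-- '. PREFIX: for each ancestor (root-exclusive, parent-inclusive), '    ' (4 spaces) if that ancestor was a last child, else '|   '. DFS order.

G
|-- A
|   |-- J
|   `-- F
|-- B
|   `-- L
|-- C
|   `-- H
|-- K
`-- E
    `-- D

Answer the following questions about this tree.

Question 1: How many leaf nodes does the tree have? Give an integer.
Leaves (nodes with no children): D, F, H, J, K, L

Answer: 6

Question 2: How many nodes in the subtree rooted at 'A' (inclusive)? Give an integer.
Answer: 3

Derivation:
Subtree rooted at A contains: A, F, J
Count = 3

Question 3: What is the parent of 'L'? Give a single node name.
Scan adjacency: L appears as child of B

Answer: B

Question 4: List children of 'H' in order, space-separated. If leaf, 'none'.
Answer: none

Derivation:
Node H's children (from adjacency): (leaf)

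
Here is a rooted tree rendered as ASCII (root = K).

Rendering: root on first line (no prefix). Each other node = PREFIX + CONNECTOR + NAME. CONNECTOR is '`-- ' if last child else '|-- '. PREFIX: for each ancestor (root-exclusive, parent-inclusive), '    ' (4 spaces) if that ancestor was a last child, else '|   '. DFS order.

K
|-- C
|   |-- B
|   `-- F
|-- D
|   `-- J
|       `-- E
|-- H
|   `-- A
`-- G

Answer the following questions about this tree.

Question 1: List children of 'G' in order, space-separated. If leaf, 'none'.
Answer: none

Derivation:
Node G's children (from adjacency): (leaf)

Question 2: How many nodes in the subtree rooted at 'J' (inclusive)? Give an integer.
Answer: 2

Derivation:
Subtree rooted at J contains: E, J
Count = 2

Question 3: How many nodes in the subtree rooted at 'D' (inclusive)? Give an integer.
Subtree rooted at D contains: D, E, J
Count = 3

Answer: 3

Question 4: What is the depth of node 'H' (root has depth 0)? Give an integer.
Path from root to H: K -> H
Depth = number of edges = 1

Answer: 1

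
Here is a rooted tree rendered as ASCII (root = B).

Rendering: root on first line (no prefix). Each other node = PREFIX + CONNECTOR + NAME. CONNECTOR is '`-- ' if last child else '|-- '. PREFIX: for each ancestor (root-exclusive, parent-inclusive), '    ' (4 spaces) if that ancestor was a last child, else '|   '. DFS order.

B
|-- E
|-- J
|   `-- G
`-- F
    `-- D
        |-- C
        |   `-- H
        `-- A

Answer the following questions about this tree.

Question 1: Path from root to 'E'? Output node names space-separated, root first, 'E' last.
Answer: B E

Derivation:
Walk down from root: B -> E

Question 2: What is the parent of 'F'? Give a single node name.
Answer: B

Derivation:
Scan adjacency: F appears as child of B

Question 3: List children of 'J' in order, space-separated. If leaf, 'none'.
Answer: G

Derivation:
Node J's children (from adjacency): G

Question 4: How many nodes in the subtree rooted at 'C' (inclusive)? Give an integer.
Subtree rooted at C contains: C, H
Count = 2

Answer: 2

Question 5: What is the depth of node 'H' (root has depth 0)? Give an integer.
Path from root to H: B -> F -> D -> C -> H
Depth = number of edges = 4

Answer: 4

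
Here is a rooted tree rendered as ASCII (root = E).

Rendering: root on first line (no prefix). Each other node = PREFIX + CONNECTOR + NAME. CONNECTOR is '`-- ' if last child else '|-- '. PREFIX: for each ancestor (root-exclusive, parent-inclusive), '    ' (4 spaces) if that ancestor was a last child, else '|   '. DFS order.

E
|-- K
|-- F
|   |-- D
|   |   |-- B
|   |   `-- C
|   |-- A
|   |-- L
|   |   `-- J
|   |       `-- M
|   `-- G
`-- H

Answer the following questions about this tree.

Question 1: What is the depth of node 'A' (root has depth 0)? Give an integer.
Path from root to A: E -> F -> A
Depth = number of edges = 2

Answer: 2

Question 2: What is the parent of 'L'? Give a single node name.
Answer: F

Derivation:
Scan adjacency: L appears as child of F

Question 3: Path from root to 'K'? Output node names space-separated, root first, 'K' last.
Answer: E K

Derivation:
Walk down from root: E -> K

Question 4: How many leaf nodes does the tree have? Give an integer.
Leaves (nodes with no children): A, B, C, G, H, K, M

Answer: 7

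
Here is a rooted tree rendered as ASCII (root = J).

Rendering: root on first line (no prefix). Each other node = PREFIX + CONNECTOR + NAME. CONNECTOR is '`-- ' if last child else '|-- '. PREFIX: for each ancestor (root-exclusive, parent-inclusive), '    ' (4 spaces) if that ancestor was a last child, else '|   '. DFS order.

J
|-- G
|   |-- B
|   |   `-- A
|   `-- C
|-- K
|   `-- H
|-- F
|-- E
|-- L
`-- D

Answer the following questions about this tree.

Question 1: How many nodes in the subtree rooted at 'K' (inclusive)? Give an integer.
Subtree rooted at K contains: H, K
Count = 2

Answer: 2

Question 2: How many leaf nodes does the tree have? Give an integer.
Answer: 7

Derivation:
Leaves (nodes with no children): A, C, D, E, F, H, L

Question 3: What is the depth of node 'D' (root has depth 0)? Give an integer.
Answer: 1

Derivation:
Path from root to D: J -> D
Depth = number of edges = 1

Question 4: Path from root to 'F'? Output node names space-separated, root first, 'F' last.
Walk down from root: J -> F

Answer: J F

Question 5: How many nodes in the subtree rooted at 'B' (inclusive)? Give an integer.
Answer: 2

Derivation:
Subtree rooted at B contains: A, B
Count = 2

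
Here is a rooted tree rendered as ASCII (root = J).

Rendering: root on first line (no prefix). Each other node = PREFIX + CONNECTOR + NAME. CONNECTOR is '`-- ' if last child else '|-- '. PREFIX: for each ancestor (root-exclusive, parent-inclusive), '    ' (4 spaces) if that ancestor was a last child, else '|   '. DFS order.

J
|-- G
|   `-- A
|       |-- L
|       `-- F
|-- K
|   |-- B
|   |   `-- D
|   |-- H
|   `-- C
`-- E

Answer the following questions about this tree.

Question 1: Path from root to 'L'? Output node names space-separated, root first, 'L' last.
Walk down from root: J -> G -> A -> L

Answer: J G A L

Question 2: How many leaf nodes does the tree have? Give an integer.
Answer: 6

Derivation:
Leaves (nodes with no children): C, D, E, F, H, L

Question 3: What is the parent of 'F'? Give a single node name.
Answer: A

Derivation:
Scan adjacency: F appears as child of A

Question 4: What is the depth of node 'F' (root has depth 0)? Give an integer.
Answer: 3

Derivation:
Path from root to F: J -> G -> A -> F
Depth = number of edges = 3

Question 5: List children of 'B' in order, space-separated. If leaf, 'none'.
Node B's children (from adjacency): D

Answer: D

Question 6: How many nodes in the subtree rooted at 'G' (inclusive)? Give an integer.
Answer: 4

Derivation:
Subtree rooted at G contains: A, F, G, L
Count = 4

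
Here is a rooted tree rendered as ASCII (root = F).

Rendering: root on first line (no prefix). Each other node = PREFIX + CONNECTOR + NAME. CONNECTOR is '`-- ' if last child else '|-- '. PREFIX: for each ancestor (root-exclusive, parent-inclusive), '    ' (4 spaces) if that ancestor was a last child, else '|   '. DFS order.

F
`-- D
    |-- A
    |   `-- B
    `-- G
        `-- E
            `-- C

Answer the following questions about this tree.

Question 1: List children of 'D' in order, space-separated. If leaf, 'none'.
Node D's children (from adjacency): A, G

Answer: A G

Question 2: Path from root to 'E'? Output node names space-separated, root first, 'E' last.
Answer: F D G E

Derivation:
Walk down from root: F -> D -> G -> E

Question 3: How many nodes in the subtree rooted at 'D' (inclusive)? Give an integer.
Subtree rooted at D contains: A, B, C, D, E, G
Count = 6

Answer: 6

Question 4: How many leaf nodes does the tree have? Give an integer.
Answer: 2

Derivation:
Leaves (nodes with no children): B, C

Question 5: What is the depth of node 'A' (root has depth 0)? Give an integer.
Answer: 2

Derivation:
Path from root to A: F -> D -> A
Depth = number of edges = 2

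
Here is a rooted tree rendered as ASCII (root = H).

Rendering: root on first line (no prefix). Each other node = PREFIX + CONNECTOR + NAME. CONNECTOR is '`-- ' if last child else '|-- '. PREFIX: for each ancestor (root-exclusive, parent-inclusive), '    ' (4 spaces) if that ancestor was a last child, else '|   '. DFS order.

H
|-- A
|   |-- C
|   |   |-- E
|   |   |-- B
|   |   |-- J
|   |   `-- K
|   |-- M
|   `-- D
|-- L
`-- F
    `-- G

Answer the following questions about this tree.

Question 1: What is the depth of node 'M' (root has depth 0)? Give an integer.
Path from root to M: H -> A -> M
Depth = number of edges = 2

Answer: 2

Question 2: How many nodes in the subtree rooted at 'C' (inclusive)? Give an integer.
Answer: 5

Derivation:
Subtree rooted at C contains: B, C, E, J, K
Count = 5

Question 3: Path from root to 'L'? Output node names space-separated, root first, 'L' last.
Walk down from root: H -> L

Answer: H L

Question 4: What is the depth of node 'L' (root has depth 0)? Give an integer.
Path from root to L: H -> L
Depth = number of edges = 1

Answer: 1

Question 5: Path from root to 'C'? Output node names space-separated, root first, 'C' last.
Answer: H A C

Derivation:
Walk down from root: H -> A -> C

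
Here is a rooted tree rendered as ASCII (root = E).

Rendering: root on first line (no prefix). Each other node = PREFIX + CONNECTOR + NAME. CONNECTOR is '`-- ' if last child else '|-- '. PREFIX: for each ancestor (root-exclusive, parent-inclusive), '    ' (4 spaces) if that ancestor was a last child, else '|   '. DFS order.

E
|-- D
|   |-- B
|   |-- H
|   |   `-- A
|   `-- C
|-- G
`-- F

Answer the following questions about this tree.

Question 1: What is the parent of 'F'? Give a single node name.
Answer: E

Derivation:
Scan adjacency: F appears as child of E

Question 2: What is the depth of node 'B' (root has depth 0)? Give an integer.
Path from root to B: E -> D -> B
Depth = number of edges = 2

Answer: 2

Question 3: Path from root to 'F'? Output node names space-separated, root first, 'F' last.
Answer: E F

Derivation:
Walk down from root: E -> F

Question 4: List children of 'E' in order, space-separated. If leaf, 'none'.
Node E's children (from adjacency): D, G, F

Answer: D G F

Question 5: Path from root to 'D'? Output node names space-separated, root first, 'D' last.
Answer: E D

Derivation:
Walk down from root: E -> D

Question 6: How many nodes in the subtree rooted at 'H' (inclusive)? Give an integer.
Answer: 2

Derivation:
Subtree rooted at H contains: A, H
Count = 2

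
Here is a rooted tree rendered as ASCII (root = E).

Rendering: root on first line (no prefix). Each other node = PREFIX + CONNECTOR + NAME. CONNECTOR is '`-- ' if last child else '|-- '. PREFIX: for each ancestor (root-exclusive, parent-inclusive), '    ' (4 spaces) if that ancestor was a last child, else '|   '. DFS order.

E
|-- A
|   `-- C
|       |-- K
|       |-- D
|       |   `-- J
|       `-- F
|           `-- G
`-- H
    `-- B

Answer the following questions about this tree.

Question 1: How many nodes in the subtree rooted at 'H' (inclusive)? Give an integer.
Answer: 2

Derivation:
Subtree rooted at H contains: B, H
Count = 2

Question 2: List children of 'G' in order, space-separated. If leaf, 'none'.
Node G's children (from adjacency): (leaf)

Answer: none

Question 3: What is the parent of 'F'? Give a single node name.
Answer: C

Derivation:
Scan adjacency: F appears as child of C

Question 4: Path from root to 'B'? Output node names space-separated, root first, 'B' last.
Answer: E H B

Derivation:
Walk down from root: E -> H -> B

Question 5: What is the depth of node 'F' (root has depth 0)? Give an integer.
Answer: 3

Derivation:
Path from root to F: E -> A -> C -> F
Depth = number of edges = 3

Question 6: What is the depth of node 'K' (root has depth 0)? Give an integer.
Answer: 3

Derivation:
Path from root to K: E -> A -> C -> K
Depth = number of edges = 3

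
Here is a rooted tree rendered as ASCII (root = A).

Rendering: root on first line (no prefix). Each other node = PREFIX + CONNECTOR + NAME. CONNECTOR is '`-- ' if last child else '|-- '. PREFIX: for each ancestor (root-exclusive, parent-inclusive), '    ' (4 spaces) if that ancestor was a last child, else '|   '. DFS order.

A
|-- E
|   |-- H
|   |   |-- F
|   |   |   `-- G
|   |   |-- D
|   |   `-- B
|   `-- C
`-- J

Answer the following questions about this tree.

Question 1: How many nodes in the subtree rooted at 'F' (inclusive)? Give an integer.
Subtree rooted at F contains: F, G
Count = 2

Answer: 2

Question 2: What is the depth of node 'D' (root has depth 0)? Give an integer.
Answer: 3

Derivation:
Path from root to D: A -> E -> H -> D
Depth = number of edges = 3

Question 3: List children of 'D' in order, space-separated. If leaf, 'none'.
Answer: none

Derivation:
Node D's children (from adjacency): (leaf)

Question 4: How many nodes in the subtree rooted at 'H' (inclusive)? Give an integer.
Subtree rooted at H contains: B, D, F, G, H
Count = 5

Answer: 5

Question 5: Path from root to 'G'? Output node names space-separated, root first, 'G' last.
Answer: A E H F G

Derivation:
Walk down from root: A -> E -> H -> F -> G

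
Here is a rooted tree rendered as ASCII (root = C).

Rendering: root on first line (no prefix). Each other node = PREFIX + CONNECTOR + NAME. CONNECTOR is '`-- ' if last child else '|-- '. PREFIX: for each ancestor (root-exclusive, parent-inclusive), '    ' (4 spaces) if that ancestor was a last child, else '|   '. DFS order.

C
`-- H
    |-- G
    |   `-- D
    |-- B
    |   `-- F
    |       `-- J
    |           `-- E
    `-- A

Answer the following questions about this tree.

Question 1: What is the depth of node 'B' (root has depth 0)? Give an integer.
Path from root to B: C -> H -> B
Depth = number of edges = 2

Answer: 2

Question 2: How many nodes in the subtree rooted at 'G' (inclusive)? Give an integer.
Answer: 2

Derivation:
Subtree rooted at G contains: D, G
Count = 2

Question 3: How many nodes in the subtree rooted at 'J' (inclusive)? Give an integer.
Subtree rooted at J contains: E, J
Count = 2

Answer: 2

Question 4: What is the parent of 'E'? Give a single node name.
Scan adjacency: E appears as child of J

Answer: J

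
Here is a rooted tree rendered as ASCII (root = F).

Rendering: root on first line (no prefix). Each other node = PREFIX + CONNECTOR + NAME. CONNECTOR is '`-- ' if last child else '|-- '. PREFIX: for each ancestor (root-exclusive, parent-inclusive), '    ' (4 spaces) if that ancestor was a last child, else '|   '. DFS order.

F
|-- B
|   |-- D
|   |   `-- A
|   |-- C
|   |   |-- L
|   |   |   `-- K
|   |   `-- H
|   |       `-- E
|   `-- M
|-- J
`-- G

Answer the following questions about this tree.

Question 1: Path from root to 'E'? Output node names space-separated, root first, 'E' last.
Answer: F B C H E

Derivation:
Walk down from root: F -> B -> C -> H -> E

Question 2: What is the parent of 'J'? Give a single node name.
Scan adjacency: J appears as child of F

Answer: F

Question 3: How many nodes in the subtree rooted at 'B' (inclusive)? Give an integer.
Answer: 9

Derivation:
Subtree rooted at B contains: A, B, C, D, E, H, K, L, M
Count = 9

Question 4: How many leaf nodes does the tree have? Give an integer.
Leaves (nodes with no children): A, E, G, J, K, M

Answer: 6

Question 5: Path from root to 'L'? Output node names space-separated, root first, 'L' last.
Walk down from root: F -> B -> C -> L

Answer: F B C L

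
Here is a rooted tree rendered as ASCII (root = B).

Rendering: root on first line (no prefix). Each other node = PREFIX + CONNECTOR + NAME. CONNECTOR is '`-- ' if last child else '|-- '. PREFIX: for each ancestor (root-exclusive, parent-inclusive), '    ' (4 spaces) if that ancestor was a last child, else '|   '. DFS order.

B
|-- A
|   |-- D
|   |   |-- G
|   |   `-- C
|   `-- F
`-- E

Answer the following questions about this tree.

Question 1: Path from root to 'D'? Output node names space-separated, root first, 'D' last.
Answer: B A D

Derivation:
Walk down from root: B -> A -> D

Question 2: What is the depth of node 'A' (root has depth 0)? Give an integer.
Answer: 1

Derivation:
Path from root to A: B -> A
Depth = number of edges = 1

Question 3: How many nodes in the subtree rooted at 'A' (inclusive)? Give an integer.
Answer: 5

Derivation:
Subtree rooted at A contains: A, C, D, F, G
Count = 5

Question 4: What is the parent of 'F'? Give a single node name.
Answer: A

Derivation:
Scan adjacency: F appears as child of A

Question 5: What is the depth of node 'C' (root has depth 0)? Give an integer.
Answer: 3

Derivation:
Path from root to C: B -> A -> D -> C
Depth = number of edges = 3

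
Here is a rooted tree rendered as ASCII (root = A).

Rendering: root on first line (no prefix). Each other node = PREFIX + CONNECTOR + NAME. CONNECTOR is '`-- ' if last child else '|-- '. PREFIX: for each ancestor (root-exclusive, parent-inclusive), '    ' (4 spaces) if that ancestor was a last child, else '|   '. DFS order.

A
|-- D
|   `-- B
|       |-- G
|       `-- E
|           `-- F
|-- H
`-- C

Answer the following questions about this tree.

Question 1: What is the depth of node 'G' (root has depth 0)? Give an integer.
Answer: 3

Derivation:
Path from root to G: A -> D -> B -> G
Depth = number of edges = 3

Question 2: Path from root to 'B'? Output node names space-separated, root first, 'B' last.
Walk down from root: A -> D -> B

Answer: A D B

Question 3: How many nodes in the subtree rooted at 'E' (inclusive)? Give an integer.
Answer: 2

Derivation:
Subtree rooted at E contains: E, F
Count = 2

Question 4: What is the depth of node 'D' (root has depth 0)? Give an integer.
Answer: 1

Derivation:
Path from root to D: A -> D
Depth = number of edges = 1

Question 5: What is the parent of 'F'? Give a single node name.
Answer: E

Derivation:
Scan adjacency: F appears as child of E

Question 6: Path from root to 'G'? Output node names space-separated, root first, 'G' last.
Walk down from root: A -> D -> B -> G

Answer: A D B G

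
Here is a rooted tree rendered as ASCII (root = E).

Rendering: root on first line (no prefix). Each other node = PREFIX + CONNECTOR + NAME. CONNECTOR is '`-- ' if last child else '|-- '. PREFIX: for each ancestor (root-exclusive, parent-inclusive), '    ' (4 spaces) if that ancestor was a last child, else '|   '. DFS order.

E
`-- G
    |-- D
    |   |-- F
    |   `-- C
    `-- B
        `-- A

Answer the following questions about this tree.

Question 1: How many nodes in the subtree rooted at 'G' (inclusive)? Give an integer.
Answer: 6

Derivation:
Subtree rooted at G contains: A, B, C, D, F, G
Count = 6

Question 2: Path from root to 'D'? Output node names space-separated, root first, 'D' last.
Answer: E G D

Derivation:
Walk down from root: E -> G -> D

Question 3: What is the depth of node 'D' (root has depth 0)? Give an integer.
Answer: 2

Derivation:
Path from root to D: E -> G -> D
Depth = number of edges = 2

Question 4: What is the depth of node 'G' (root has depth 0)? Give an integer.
Answer: 1

Derivation:
Path from root to G: E -> G
Depth = number of edges = 1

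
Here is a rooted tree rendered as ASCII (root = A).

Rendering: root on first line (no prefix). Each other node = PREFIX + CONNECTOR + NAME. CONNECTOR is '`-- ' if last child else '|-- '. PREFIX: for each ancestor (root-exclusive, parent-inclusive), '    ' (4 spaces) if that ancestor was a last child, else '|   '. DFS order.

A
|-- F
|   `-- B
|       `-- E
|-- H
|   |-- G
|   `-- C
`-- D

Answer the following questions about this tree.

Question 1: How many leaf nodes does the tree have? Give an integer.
Answer: 4

Derivation:
Leaves (nodes with no children): C, D, E, G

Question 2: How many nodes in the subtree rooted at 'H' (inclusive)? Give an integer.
Subtree rooted at H contains: C, G, H
Count = 3

Answer: 3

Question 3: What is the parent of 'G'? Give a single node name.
Answer: H

Derivation:
Scan adjacency: G appears as child of H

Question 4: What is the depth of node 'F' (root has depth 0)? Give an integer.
Path from root to F: A -> F
Depth = number of edges = 1

Answer: 1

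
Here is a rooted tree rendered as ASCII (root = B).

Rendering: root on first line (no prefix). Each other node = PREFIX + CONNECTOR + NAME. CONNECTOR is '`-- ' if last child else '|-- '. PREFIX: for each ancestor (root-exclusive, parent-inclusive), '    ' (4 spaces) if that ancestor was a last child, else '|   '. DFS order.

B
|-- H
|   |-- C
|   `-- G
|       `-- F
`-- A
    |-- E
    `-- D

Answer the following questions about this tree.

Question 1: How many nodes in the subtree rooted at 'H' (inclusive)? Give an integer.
Subtree rooted at H contains: C, F, G, H
Count = 4

Answer: 4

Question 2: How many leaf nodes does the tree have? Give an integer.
Answer: 4

Derivation:
Leaves (nodes with no children): C, D, E, F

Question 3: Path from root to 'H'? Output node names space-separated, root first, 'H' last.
Walk down from root: B -> H

Answer: B H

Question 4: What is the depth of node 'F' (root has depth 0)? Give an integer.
Path from root to F: B -> H -> G -> F
Depth = number of edges = 3

Answer: 3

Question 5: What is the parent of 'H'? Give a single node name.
Scan adjacency: H appears as child of B

Answer: B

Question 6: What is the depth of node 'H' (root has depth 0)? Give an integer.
Path from root to H: B -> H
Depth = number of edges = 1

Answer: 1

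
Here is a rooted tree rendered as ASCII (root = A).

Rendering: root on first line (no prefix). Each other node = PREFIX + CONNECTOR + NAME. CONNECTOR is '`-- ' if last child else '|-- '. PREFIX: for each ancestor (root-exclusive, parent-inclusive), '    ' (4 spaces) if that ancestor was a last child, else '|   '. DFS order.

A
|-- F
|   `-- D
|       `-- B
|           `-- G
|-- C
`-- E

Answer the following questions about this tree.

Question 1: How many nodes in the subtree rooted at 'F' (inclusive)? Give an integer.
Answer: 4

Derivation:
Subtree rooted at F contains: B, D, F, G
Count = 4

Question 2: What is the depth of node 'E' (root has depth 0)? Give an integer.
Path from root to E: A -> E
Depth = number of edges = 1

Answer: 1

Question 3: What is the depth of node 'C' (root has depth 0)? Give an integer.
Answer: 1

Derivation:
Path from root to C: A -> C
Depth = number of edges = 1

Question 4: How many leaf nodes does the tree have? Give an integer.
Leaves (nodes with no children): C, E, G

Answer: 3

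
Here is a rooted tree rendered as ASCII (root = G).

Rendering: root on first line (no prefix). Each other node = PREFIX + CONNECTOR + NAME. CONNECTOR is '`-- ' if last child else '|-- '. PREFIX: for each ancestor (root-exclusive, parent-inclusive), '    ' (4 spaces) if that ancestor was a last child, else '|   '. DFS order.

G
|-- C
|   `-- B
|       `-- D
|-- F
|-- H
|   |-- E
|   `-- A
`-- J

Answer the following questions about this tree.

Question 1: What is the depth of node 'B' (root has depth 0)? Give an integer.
Answer: 2

Derivation:
Path from root to B: G -> C -> B
Depth = number of edges = 2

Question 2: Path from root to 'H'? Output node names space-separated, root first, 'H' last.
Answer: G H

Derivation:
Walk down from root: G -> H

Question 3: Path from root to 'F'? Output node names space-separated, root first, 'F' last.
Answer: G F

Derivation:
Walk down from root: G -> F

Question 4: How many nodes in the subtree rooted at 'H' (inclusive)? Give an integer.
Answer: 3

Derivation:
Subtree rooted at H contains: A, E, H
Count = 3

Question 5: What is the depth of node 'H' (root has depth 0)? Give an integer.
Answer: 1

Derivation:
Path from root to H: G -> H
Depth = number of edges = 1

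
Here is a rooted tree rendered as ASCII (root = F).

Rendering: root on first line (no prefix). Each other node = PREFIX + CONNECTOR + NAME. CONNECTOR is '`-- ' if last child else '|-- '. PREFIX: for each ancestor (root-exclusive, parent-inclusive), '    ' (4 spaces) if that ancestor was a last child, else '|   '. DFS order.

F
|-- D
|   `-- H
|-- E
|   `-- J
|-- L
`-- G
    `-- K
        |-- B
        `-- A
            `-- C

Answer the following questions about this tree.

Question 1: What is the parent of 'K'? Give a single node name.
Answer: G

Derivation:
Scan adjacency: K appears as child of G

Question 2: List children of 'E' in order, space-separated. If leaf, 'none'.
Answer: J

Derivation:
Node E's children (from adjacency): J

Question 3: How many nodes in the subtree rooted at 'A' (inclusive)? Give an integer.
Answer: 2

Derivation:
Subtree rooted at A contains: A, C
Count = 2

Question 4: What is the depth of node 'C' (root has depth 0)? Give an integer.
Answer: 4

Derivation:
Path from root to C: F -> G -> K -> A -> C
Depth = number of edges = 4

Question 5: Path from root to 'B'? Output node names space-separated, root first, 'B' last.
Answer: F G K B

Derivation:
Walk down from root: F -> G -> K -> B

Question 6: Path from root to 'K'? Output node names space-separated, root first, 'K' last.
Walk down from root: F -> G -> K

Answer: F G K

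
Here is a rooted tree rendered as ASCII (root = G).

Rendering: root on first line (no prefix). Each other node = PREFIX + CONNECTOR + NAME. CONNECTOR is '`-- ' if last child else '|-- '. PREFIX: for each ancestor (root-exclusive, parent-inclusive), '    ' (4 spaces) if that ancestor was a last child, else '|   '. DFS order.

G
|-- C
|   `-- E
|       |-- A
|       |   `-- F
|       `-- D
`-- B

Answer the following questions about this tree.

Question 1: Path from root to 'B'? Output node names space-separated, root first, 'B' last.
Walk down from root: G -> B

Answer: G B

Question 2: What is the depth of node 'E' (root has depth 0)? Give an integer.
Answer: 2

Derivation:
Path from root to E: G -> C -> E
Depth = number of edges = 2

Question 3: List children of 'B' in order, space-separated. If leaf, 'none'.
Answer: none

Derivation:
Node B's children (from adjacency): (leaf)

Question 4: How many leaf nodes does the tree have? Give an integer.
Answer: 3

Derivation:
Leaves (nodes with no children): B, D, F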